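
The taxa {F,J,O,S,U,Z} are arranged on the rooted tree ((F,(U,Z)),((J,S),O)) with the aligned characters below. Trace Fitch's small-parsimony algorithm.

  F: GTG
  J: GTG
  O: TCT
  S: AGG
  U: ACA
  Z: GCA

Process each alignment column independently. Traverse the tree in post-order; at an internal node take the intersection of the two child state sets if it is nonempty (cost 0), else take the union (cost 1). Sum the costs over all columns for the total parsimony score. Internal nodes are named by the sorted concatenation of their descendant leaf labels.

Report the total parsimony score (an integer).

[col 0] UZ: children U:{A}, Z:{G} ∪→ {A,G}; cost 1
[col 0] FUZ: children F:{G}, UZ:{A,G} ∩→ {G}; cost 0
[col 0] JS: children J:{G}, S:{A} ∪→ {A,G}; cost 1
[col 0] JOS: children JS:{A,G}, O:{T} ∪→ {A,G,T}; cost 1
[col 0] FJOSUZ: children FUZ:{G}, JOS:{A,G,T} ∩→ {G}; cost 0
[col 1] UZ: children U:{C}, Z:{C} ∩→ {C}; cost 0
[col 1] FUZ: children F:{T}, UZ:{C} ∪→ {C,T}; cost 1
[col 1] JS: children J:{T}, S:{G} ∪→ {G,T}; cost 1
[col 1] JOS: children JS:{G,T}, O:{C} ∪→ {C,G,T}; cost 1
[col 1] FJOSUZ: children FUZ:{C,T}, JOS:{C,G,T} ∩→ {C,T}; cost 0
[col 2] UZ: children U:{A}, Z:{A} ∩→ {A}; cost 0
[col 2] FUZ: children F:{G}, UZ:{A} ∪→ {A,G}; cost 1
[col 2] JS: children J:{G}, S:{G} ∩→ {G}; cost 0
[col 2] JOS: children JS:{G}, O:{T} ∪→ {G,T}; cost 1
[col 2] FJOSUZ: children FUZ:{A,G}, JOS:{G,T} ∩→ {G}; cost 0
per-site changes: [3, 3, 2]; total = 8

8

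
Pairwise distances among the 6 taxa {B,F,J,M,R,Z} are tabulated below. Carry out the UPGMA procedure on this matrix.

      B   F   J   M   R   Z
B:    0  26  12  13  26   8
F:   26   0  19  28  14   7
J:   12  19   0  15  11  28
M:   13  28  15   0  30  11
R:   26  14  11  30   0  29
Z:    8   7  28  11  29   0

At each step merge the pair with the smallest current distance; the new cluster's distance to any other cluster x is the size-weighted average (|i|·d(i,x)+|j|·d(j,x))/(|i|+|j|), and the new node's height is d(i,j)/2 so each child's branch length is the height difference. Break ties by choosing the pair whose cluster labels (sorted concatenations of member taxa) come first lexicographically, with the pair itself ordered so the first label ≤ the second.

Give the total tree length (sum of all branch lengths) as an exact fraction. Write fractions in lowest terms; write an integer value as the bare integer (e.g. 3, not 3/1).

185/4

1. join F+Z (d=7) ⇒ FZ; edges |F|=7/2, |Z|=7/2
  updated: d(B,FZ)=17, d(FZ,J)=47/2, d(FZ,M)=39/2, d(FZ,R)=43/2
2. join J+R (d=11) ⇒ JR; edges |J|=11/2, |R|=11/2
  updated: d(B,JR)=19, d(FZ,JR)=45/2, d(JR,M)=45/2
3. join B+M (d=13) ⇒ BM; edges |B|=13/2, |M|=13/2
  updated: d(BM,FZ)=73/4, d(BM,JR)=83/4
4. join BM+FZ (d=73/4) ⇒ BFMZ; edges |BM|=21/8, |FZ|=45/8
  updated: d(BFMZ,JR)=173/8
5. join BFMZ+JR (d=173/8) ⇒ BFJMRZ; edges |BFMZ|=27/16, |JR|=85/16
final tree: (((B:13/2,M:13/2):21/8,(F:7/2,Z:7/2):45/8):27/16,(J:11/2,R:11/2):85/16)
total length: 185/4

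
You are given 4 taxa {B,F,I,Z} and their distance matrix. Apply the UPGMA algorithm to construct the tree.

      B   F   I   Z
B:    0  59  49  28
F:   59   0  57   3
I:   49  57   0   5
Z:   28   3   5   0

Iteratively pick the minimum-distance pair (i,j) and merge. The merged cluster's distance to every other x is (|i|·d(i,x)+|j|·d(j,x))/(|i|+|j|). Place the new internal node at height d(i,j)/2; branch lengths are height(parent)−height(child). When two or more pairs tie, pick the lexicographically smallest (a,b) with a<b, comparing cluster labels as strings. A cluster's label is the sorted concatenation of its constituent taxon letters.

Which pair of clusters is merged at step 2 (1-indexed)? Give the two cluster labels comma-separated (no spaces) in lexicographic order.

FZ,I

step 1: merge (F,Z) at d=3; branch lengths F→3/2, Z→3/2; new cluster FZ
  updated: d(B,FZ)=87/2, d(FZ,I)=31
step 2: merge (FZ,I) at d=31; branch lengths FZ→14, I→31/2; new cluster FIZ
  updated: d(B,FIZ)=136/3
step 3: merge (B,FIZ) at d=136/3; branch lengths B→68/3, FIZ→43/6; new cluster BFIZ
final tree: (B:68/3,((F:3/2,Z:3/2):14,I:31/2):43/6)
total length: 187/3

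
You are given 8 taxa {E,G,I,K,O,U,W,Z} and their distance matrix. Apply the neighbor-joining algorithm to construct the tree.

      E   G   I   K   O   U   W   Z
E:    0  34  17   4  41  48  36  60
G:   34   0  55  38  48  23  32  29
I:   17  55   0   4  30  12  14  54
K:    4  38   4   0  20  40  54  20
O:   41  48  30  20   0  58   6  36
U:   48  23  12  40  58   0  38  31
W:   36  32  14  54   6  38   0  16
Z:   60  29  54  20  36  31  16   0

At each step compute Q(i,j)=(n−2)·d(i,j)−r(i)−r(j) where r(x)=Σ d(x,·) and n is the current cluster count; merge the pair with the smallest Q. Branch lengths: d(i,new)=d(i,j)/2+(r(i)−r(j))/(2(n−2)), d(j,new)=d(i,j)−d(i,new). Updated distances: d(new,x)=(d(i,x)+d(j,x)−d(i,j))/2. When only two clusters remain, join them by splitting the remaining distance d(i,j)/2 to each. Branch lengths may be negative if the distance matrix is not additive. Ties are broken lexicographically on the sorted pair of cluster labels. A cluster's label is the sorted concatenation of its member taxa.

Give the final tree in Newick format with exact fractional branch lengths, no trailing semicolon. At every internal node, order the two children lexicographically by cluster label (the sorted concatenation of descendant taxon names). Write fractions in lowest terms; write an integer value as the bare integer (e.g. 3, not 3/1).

((((((E:157/20,K:-77/20):163/32,I:109/32):517/48,(O:79/12,W:-7/12):521/48):17/2,Z:209/16):87/16,G:195/16):173/32,U:173/32)

step 1: merge (O,W) at d=6, Q=-399; branch lengths O→79/12, W→-7/12; new cluster OW
  updated: d(E,OW)=71/2, d(G,OW)=37, d(I,OW)=19, d(K,OW)=34, d(OW,U)=45, d(OW,Z)=23
step 2: merge (E,K) at d=4, Q=-637/2; branch lengths E→157/20, K→-77/20; new cluster EK
  updated: d(EK,G)=34, d(EK,I)=17/2, d(EK,OW)=131/4, d(EK,U)=42, d(EK,Z)=38
step 3: merge (EK,I) at d=17/2, Q=-1079/4; branch lengths EK→163/32, I→109/32; new cluster EIK
  updated: d(EIK,G)=161/4, d(EIK,OW)=173/8, d(EIK,U)=91/4, d(EIK,Z)=167/4
step 4: merge (EIK,OW) at d=173/8, Q=-1505/8; branch lengths EIK→517/48, OW→521/48; new cluster EIKOW
  updated: d(EIKOW,G)=445/16, d(EIKOW,U)=369/16, d(EIKOW,Z)=345/16
step 5: merge (EIKOW,Z) at d=345/16, Q=-887/8; branch lengths EIKOW→17/2, Z→209/16; new cluster EIKOWZ
  updated: d(EIKOWZ,G)=141/8, d(EIKOWZ,U)=65/4
step 6: merge (EIKOWZ,G) at d=141/8, Q=-455/8; branch lengths EIKOWZ→87/16, G→195/16; new cluster EGIKOWZ
  updated: d(EGIKOWZ,U)=173/16
step 7: merge (EGIKOWZ,U) at d=173/16; branch lengths EGIKOWZ→173/32, U→173/32; new cluster EGIKOUWZ
final tree: ((((((E:157/20,K:-77/20):163/32,I:109/32):517/48,(O:79/12,W:-7/12):521/48):17/2,Z:209/16):87/16,G:195/16):173/32,U:173/32)
total length: 721/8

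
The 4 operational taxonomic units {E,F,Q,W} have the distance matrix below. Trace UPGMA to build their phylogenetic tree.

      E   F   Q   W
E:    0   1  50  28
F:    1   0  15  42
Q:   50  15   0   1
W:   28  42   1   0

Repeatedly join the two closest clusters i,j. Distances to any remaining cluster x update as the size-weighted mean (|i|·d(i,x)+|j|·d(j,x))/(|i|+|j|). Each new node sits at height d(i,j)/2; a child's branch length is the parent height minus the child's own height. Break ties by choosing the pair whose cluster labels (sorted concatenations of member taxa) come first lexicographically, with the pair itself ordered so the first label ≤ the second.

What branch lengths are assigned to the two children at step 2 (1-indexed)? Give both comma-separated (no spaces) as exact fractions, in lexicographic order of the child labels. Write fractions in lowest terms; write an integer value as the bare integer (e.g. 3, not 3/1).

1/2,1/2

step 1: merge (E,F) at d=1; branch lengths E→1/2, F→1/2; new cluster EF
  updated: d(EF,Q)=65/2, d(EF,W)=35
step 2: merge (Q,W) at d=1; branch lengths Q→1/2, W→1/2; new cluster QW
  updated: d(EF,QW)=135/4
step 3: merge (EF,QW) at d=135/4; branch lengths EF→131/8, QW→131/8; new cluster EFQW
final tree: ((E:1/2,F:1/2):131/8,(Q:1/2,W:1/2):131/8)
total length: 139/4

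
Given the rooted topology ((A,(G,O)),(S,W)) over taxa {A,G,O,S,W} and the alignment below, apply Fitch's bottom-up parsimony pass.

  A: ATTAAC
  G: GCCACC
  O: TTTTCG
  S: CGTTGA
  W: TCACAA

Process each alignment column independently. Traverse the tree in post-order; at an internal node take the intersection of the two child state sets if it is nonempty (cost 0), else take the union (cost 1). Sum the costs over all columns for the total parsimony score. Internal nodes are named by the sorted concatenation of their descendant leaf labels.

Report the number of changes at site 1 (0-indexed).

[col 0] GO: children G:{G}, O:{T} ∪→ {G,T}; cost 1
[col 0] AGO: children A:{A}, GO:{G,T} ∪→ {A,G,T}; cost 1
[col 0] SW: children S:{C}, W:{T} ∪→ {C,T}; cost 1
[col 0] AGOSW: children AGO:{A,G,T}, SW:{C,T} ∩→ {T}; cost 0
[col 1] GO: children G:{C}, O:{T} ∪→ {C,T}; cost 1
[col 1] AGO: children A:{T}, GO:{C,T} ∩→ {T}; cost 0
[col 1] SW: children S:{G}, W:{C} ∪→ {C,G}; cost 1
[col 1] AGOSW: children AGO:{T}, SW:{C,G} ∪→ {C,G,T}; cost 1
[col 2] GO: children G:{C}, O:{T} ∪→ {C,T}; cost 1
[col 2] AGO: children A:{T}, GO:{C,T} ∩→ {T}; cost 0
[col 2] SW: children S:{T}, W:{A} ∪→ {A,T}; cost 1
[col 2] AGOSW: children AGO:{T}, SW:{A,T} ∩→ {T}; cost 0
[col 3] GO: children G:{A}, O:{T} ∪→ {A,T}; cost 1
[col 3] AGO: children A:{A}, GO:{A,T} ∩→ {A}; cost 0
[col 3] SW: children S:{T}, W:{C} ∪→ {C,T}; cost 1
[col 3] AGOSW: children AGO:{A}, SW:{C,T} ∪→ {A,C,T}; cost 1
[col 4] GO: children G:{C}, O:{C} ∩→ {C}; cost 0
[col 4] AGO: children A:{A}, GO:{C} ∪→ {A,C}; cost 1
[col 4] SW: children S:{G}, W:{A} ∪→ {A,G}; cost 1
[col 4] AGOSW: children AGO:{A,C}, SW:{A,G} ∩→ {A}; cost 0
[col 5] GO: children G:{C}, O:{G} ∪→ {C,G}; cost 1
[col 5] AGO: children A:{C}, GO:{C,G} ∩→ {C}; cost 0
[col 5] SW: children S:{A}, W:{A} ∩→ {A}; cost 0
[col 5] AGOSW: children AGO:{C}, SW:{A} ∪→ {A,C}; cost 1
per-site changes: [3, 3, 2, 3, 2, 2]; total = 15

3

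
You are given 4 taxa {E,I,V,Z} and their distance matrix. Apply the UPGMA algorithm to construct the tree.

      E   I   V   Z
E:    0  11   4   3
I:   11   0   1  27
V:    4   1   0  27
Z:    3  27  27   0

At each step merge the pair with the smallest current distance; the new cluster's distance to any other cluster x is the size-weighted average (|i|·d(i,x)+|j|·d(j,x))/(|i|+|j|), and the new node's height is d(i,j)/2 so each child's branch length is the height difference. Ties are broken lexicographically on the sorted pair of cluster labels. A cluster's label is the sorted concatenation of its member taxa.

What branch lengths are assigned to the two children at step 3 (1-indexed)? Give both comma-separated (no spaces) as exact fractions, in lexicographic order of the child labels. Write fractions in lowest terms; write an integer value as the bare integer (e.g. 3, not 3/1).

57/8,65/8

iteration 1: select I,V (d=1); attach at lengths (1/2, 1/2); label the merged cluster IV
  updated: d(E,IV)=15/2, d(IV,Z)=27
iteration 2: select E,Z (d=3); attach at lengths (3/2, 3/2); label the merged cluster EZ
  updated: d(EZ,IV)=69/4
iteration 3: select EZ,IV (d=69/4); attach at lengths (57/8, 65/8); label the merged cluster EIVZ
final tree: ((E:3/2,Z:3/2):57/8,(I:1/2,V:1/2):65/8)
total length: 77/4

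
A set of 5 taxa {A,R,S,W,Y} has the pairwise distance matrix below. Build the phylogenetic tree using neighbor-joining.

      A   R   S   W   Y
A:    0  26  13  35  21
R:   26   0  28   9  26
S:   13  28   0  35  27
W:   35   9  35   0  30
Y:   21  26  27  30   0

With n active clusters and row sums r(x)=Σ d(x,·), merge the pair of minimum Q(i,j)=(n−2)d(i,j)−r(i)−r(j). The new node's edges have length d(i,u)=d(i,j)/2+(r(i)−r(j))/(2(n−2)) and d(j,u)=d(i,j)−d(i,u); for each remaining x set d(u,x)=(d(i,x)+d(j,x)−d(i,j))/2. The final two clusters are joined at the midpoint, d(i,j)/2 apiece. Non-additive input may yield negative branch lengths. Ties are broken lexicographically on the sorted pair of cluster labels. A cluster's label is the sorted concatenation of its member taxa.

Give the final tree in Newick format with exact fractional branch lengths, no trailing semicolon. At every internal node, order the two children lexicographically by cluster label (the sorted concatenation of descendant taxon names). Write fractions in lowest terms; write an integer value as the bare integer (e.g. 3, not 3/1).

(((A:19/4,S:33/4):7,(R:7/6,W:47/6):13):21/4,Y:21/4)

step 1: merge (R,W) at d=9, Q=-171; branch lengths R→7/6, W→47/6; new cluster RW
  updated: d(A,RW)=26, d(RW,S)=27, d(RW,Y)=47/2
step 2: merge (A,S) at d=13, Q=-101; branch lengths A→19/4, S→33/4; new cluster AS
  updated: d(AS,RW)=20, d(AS,Y)=35/2
step 3: merge (AS,RW) at d=20, Q=-61; branch lengths AS→7, RW→13; new cluster ARSW
  updated: d(ARSW,Y)=21/2
step 4: merge (ARSW,Y) at d=21/2; branch lengths ARSW→21/4, Y→21/4; new cluster ARSWY
final tree: (((A:19/4,S:33/4):7,(R:7/6,W:47/6):13):21/4,Y:21/4)
total length: 105/2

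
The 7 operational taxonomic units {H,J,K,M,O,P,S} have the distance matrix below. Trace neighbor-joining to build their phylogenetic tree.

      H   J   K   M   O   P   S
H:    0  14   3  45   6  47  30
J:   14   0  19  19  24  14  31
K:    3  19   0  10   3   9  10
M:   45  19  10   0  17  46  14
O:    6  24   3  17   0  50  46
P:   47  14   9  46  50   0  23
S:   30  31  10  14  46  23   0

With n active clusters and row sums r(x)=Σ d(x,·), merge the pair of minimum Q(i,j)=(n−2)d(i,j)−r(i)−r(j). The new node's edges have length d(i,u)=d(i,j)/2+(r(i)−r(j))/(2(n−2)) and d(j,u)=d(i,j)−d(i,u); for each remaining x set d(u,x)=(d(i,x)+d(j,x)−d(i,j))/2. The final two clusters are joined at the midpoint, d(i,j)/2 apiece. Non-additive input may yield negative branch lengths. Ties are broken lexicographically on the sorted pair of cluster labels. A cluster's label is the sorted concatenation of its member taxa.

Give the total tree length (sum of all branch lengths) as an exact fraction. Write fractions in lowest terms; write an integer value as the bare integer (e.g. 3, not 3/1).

1. join H+O (d=6, Q=-261) ⇒ HO; edges |H|=29/10, |O|=31/10
  updated: d(HO,J)=16, d(HO,K)=0, d(HO,M)=28, d(HO,P)=91/2, d(HO,S)=35
2. join J+P (d=14, Q=-361/2) ⇒ JP; edges |J|=35/16, |P|=189/16
  updated: d(HO,JP)=95/4, d(JP,K)=7, d(JP,M)=51/2, d(JP,S)=20
3. join M+S (d=14, Q=-229/2) ⇒ MS; edges |M|=27/4, |S|=29/4
  updated: d(HO,MS)=49/2, d(JP,MS)=63/4, d(K,MS)=3
4. join HO+K (d=0, Q=-233/4) ⇒ HKO; edges |HO|=153/16, |K|=-153/16
  updated: d(HKO,JP)=123/8, d(HKO,MS)=55/4
5. join HKO+JP (d=123/8, Q=-359/8) ⇒ HJKOP; edges |HKO|=107/16, |JP|=139/16
  updated: d(HJKOP,MS)=113/16
6. join HJKOP+MS (d=113/16) ⇒ HJKMOPS; edges |HJKOP|=113/32, |MS|=113/32
final tree: ((((H:29/10,O:31/10):153/16,K:-153/16):107/16,(J:35/16,P:189/16):139/16):113/32,(M:27/4,S:29/4):113/32)
total length: 903/16

903/16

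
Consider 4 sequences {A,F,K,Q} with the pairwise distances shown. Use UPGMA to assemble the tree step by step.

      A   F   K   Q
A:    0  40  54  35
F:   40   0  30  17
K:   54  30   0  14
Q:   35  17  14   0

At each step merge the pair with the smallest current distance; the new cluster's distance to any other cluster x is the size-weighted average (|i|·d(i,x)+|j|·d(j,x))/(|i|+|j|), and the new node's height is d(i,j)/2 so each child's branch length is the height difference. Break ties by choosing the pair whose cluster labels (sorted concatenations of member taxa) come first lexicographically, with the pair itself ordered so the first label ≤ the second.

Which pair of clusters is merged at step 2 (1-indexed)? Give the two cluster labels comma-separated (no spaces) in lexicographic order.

1. join K+Q (d=14) ⇒ KQ; edges |K|=7, |Q|=7
  updated: d(A,KQ)=89/2, d(F,KQ)=47/2
2. join F+KQ (d=47/2) ⇒ FKQ; edges |F|=47/4, |KQ|=19/4
  updated: d(A,FKQ)=43
3. join A+FKQ (d=43) ⇒ AFKQ; edges |A|=43/2, |FKQ|=39/4
final tree: (A:43/2,(F:47/4,(K:7,Q:7):19/4):39/4)
total length: 247/4

F,KQ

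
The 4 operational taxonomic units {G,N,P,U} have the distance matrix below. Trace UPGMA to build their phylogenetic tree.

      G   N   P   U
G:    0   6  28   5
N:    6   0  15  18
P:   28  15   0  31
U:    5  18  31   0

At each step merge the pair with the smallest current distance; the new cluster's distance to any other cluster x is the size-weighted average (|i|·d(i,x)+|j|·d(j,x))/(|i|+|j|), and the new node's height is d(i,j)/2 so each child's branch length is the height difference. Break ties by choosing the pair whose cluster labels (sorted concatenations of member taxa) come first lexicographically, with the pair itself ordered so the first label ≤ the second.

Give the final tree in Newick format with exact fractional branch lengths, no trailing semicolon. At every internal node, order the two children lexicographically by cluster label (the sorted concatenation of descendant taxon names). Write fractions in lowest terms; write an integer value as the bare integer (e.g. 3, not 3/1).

(((G:5/2,U:5/2):7/2,N:6):19/3,P:37/3)

iteration 1: select G,U (d=5); attach at lengths (5/2, 5/2); label the merged cluster GU
  updated: d(GU,N)=12, d(GU,P)=59/2
iteration 2: select GU,N (d=12); attach at lengths (7/2, 6); label the merged cluster GNU
  updated: d(GNU,P)=74/3
iteration 3: select GNU,P (d=74/3); attach at lengths (19/3, 37/3); label the merged cluster GNPU
final tree: (((G:5/2,U:5/2):7/2,N:6):19/3,P:37/3)
total length: 199/6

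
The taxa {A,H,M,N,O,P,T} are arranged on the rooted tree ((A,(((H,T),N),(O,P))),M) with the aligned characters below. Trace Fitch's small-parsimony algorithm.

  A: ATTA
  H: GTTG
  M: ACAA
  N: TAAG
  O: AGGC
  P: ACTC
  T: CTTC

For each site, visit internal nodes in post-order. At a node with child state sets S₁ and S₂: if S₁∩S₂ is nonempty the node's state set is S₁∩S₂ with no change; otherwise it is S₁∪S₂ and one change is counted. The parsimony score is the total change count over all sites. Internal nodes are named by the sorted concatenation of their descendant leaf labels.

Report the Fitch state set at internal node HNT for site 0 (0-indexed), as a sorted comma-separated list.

HT@0: {G} ∪ {C} = {C,G} (union, +1)
HNT@0: {C,G} ∪ {T} = {C,G,T} (union, +1)
OP@0: {A} ∩ {A} = {A} (intersection, +0)
HNOPT@0: {C,G,T} ∪ {A} = {A,C,G,T} (union, +1)
AHNOPT@0: {A} ∩ {A,C,G,T} = {A} (intersection, +0)
AHMNOPT@0: {A} ∩ {A} = {A} (intersection, +0)
HT@1: {T} ∩ {T} = {T} (intersection, +0)
HNT@1: {T} ∪ {A} = {A,T} (union, +1)
OP@1: {G} ∪ {C} = {C,G} (union, +1)
HNOPT@1: {A,T} ∪ {C,G} = {A,C,G,T} (union, +1)
AHNOPT@1: {T} ∩ {A,C,G,T} = {T} (intersection, +0)
AHMNOPT@1: {T} ∪ {C} = {C,T} (union, +1)
HT@2: {T} ∩ {T} = {T} (intersection, +0)
HNT@2: {T} ∪ {A} = {A,T} (union, +1)
OP@2: {G} ∪ {T} = {G,T} (union, +1)
HNOPT@2: {A,T} ∩ {G,T} = {T} (intersection, +0)
AHNOPT@2: {T} ∩ {T} = {T} (intersection, +0)
AHMNOPT@2: {T} ∪ {A} = {A,T} (union, +1)
HT@3: {G} ∪ {C} = {C,G} (union, +1)
HNT@3: {C,G} ∩ {G} = {G} (intersection, +0)
OP@3: {C} ∩ {C} = {C} (intersection, +0)
HNOPT@3: {G} ∪ {C} = {C,G} (union, +1)
AHNOPT@3: {A} ∪ {C,G} = {A,C,G} (union, +1)
AHMNOPT@3: {A,C,G} ∩ {A} = {A} (intersection, +0)
per-site changes: [3, 4, 3, 3]; total = 13

C,G,T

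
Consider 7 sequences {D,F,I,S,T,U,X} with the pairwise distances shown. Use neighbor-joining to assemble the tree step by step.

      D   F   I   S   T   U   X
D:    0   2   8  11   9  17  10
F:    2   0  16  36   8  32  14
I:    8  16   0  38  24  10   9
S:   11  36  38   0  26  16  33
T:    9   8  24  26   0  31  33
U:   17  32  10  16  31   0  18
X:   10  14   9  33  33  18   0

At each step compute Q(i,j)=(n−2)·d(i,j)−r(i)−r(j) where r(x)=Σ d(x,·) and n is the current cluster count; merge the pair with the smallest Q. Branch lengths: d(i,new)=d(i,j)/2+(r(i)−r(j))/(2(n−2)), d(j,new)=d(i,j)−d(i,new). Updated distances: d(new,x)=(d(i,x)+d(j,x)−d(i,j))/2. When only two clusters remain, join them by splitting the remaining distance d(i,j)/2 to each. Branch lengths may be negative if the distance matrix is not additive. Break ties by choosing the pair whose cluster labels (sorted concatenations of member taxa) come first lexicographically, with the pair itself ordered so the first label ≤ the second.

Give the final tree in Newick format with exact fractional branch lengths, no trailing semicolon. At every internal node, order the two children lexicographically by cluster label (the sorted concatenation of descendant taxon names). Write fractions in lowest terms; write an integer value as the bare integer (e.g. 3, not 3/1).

iteration 1: select S,U (d=16, Q=-204); attach at lengths (58/5, 22/5); label the merged cluster SU
  updated: d(D,SU)=6, d(F,SU)=26, d(I,SU)=16, d(SU,T)=41/2, d(SU,X)=35/2
iteration 2: select F,T (d=8, Q=-257/2); attach at lengths (7/16, 121/16); label the merged cluster FT
  updated: d(D,FT)=3/2, d(FT,I)=16, d(FT,SU)=77/4, d(FT,X)=39/2
iteration 3: select I,X (d=9, Q=-78); attach at lengths (10/3, 17/3); label the merged cluster IX
  updated: d(D,IX)=9/2, d(FT,IX)=53/4, d(IX,SU)=49/4
iteration 4: select D,FT (d=3/2, Q=-43); attach at lengths (-19/4, 25/4); label the merged cluster DFT
  updated: d(DFT,IX)=65/8, d(DFT,SU)=95/8
iteration 5: select DFT,IX (d=65/8, Q=-129/4); attach at lengths (31/8, 17/4); label the merged cluster DFITX
  updated: d(DFITX,SU)=8
iteration 6: select DFITX,SU (d=8); attach at lengths (4, 4); label the merged cluster DFISTUX
final tree: (((D:-19/4,(F:7/16,T:121/16):25/4):31/8,(I:10/3,X:17/3):17/4):4,(S:58/5,U:22/5):4)
total length: 405/8

(((D:-19/4,(F:7/16,T:121/16):25/4):31/8,(I:10/3,X:17/3):17/4):4,(S:58/5,U:22/5):4)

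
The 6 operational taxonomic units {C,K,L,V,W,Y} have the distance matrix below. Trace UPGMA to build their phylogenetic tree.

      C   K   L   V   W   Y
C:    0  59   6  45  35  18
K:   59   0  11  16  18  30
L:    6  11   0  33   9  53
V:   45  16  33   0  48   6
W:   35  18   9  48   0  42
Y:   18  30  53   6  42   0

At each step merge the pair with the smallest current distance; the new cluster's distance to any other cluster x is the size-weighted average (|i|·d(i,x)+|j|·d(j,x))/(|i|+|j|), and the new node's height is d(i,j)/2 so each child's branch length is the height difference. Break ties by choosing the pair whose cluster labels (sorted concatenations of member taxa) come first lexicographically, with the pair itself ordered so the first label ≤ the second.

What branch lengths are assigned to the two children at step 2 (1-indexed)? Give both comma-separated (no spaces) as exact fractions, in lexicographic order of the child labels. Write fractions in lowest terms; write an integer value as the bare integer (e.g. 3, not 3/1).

3,3

step 1: merge (C,L) at d=6; branch lengths C→3, L→3; new cluster CL
  updated: d(CL,K)=35, d(CL,V)=39, d(CL,W)=22, d(CL,Y)=71/2
step 2: merge (V,Y) at d=6; branch lengths V→3, Y→3; new cluster VY
  updated: d(CL,VY)=149/4, d(K,VY)=23, d(VY,W)=45
step 3: merge (K,W) at d=18; branch lengths K→9, W→9; new cluster KW
  updated: d(CL,KW)=57/2, d(KW,VY)=34
step 4: merge (CL,KW) at d=57/2; branch lengths CL→45/4, KW→21/4; new cluster CKLW
  updated: d(CKLW,VY)=285/8
step 5: merge (CKLW,VY) at d=285/8; branch lengths CKLW→57/16, VY→237/16; new cluster CKLVWY
final tree: (((C:3,L:3):45/4,(K:9,W:9):21/4):57/16,(V:3,Y:3):237/16)
total length: 519/8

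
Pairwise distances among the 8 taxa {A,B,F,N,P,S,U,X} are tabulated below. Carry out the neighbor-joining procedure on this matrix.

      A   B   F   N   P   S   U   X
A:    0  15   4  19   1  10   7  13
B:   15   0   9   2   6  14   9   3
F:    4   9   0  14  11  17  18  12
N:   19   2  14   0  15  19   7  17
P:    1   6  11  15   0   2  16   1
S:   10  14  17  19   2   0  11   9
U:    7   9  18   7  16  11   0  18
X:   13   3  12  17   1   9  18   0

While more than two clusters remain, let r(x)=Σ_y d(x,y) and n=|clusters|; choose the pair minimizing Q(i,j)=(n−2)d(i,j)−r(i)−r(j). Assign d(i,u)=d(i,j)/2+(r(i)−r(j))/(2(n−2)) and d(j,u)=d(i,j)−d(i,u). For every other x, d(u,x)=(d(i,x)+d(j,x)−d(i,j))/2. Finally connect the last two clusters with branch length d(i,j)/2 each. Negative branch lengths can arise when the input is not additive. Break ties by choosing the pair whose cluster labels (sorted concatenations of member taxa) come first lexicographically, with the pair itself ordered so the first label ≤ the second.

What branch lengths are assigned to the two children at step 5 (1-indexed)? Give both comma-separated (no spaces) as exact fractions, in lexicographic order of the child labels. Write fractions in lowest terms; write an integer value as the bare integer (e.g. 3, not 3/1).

iteration 1: select B,N (d=2, Q=-139); attach at lengths (-23/12, 47/12); label the merged cluster BN
  updated: d(A,BN)=16, d(BN,F)=21/2, d(BN,P)=19/2, d(BN,S)=31/2, d(BN,U)=7, d(BN,X)=9
iteration 2: select BN,U (d=7, Q=-219/2); attach at lengths (51/20, 89/20); label the merged cluster BNU
  updated: d(A,BNU)=8, d(BNU,F)=43/4, d(BNU,P)=37/4, d(BNU,S)=39/4, d(BNU,X)=10
iteration 3: select A,F (d=4, Q=-299/4); attach at lengths (-11/32, 139/32); label the merged cluster AF
  updated: d(AF,BNU)=59/8, d(AF,P)=4, d(AF,S)=23/2, d(AF,X)=21/2
iteration 4: select AF,BNU (d=59/8, Q=-381/8); attach at lengths (51/16, 67/16); label the merged cluster ABFNU
  updated: d(ABFNU,P)=47/16, d(ABFNU,S)=111/16, d(ABFNU,X)=105/16
iteration 5: select ABFNU,S (d=111/16, Q=-41/2); attach at lengths (99/32, 123/32); label the merged cluster ABFNSU
  updated: d(ABFNSU,P)=-1, d(ABFNSU,X)=69/16
iteration 6: select ABFNSU,P (d=-1, Q=-69/16); attach at lengths (37/32, -69/32); label the merged cluster ABFNPSU
  updated: d(ABFNPSU,X)=101/32
iteration 7: select ABFNPSU,X (d=101/32); attach at lengths (101/64, 101/64); label the merged cluster ABFNPSUX
final tree: (((((A:-11/32,F:139/32):51/16,((B:-23/12,N:47/12):51/20,U:89/20):67/16):99/32,S:123/32):37/32,P:-69/32):101/64,X:101/64)
total length: 943/32

99/32,123/32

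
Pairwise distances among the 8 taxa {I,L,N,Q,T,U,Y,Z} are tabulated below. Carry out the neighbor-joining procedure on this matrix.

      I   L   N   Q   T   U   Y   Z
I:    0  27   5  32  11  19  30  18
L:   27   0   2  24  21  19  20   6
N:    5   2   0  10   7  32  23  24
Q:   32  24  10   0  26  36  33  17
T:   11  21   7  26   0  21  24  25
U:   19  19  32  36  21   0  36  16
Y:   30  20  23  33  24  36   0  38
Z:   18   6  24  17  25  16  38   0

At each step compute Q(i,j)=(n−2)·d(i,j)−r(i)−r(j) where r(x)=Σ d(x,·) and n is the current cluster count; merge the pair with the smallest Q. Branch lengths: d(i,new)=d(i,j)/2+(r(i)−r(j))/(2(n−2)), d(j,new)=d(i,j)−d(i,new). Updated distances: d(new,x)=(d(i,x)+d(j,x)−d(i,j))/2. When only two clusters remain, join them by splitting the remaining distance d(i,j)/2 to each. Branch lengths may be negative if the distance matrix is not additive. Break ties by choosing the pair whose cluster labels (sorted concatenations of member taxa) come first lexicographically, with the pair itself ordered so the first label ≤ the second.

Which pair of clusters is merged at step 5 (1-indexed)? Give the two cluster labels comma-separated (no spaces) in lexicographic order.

IT,LUZ

iteration 1: select L,Z (d=6, Q=-227); attach at lengths (11/12, 61/12); label the merged cluster LZ
  updated: d(I,LZ)=39/2, d(LZ,N)=10, d(LZ,Q)=35/2, d(LZ,T)=20, d(LZ,U)=29/2, d(LZ,Y)=26
iteration 2: select LZ,U (d=29/2, Q=-387/2); attach at lengths (43/20, 247/20); label the merged cluster LUZ
  updated: d(I,LUZ)=12, d(LUZ,N)=55/4, d(LUZ,Q)=39/2, d(LUZ,T)=53/4, d(LUZ,Y)=95/4
iteration 3: select N,Q (d=10, Q=-557/4); attach at lengths (-87/32, 407/32); label the merged cluster NQ
  updated: d(I,NQ)=27/2, d(LUZ,NQ)=93/8, d(NQ,T)=23/2, d(NQ,Y)=23
iteration 4: select I,T (d=11, Q=-373/4); attach at lengths (53/8, 35/8); label the merged cluster IT
  updated: d(IT,LUZ)=57/8, d(IT,NQ)=7, d(IT,Y)=43/2
iteration 5: select IT,LUZ (d=57/8, Q=-511/8); attach at lengths (59/32, 169/32); label the merged cluster ILTUZ
  updated: d(ILTUZ,NQ)=23/4, d(ILTUZ,Y)=305/16
iteration 6: select ILTUZ,NQ (d=23/4, Q=-765/16); attach at lengths (29/32, 155/32); label the merged cluster ILNQTUZ
  updated: d(ILNQTUZ,Y)=581/32
iteration 7: select ILNQTUZ,Y (d=581/32); attach at lengths (581/64, 581/64); label the merged cluster ILNQTUYZ
final tree: ((((I:53/8,T:35/8):59/32,((L:11/12,Z:61/12):43/20,U:247/20):169/32):29/32,(N:-87/32,Q:407/32):155/32):581/64,Y:581/64)
total length: 2321/32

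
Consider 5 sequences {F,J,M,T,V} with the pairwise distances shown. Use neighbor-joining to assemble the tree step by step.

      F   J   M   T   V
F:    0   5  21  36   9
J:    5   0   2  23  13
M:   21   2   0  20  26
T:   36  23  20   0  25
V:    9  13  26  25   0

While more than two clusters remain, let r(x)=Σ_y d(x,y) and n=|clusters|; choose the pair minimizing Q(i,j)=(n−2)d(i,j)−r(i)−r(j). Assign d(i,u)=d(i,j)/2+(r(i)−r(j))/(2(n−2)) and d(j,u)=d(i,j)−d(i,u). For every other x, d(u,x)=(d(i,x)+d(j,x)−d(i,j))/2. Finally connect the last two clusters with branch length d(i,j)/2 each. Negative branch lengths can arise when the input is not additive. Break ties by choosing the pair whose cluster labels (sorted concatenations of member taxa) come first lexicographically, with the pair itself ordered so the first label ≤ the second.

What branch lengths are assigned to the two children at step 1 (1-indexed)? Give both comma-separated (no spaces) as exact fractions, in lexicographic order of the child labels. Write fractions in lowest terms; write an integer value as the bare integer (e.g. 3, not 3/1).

iteration 1: select F,V (d=9, Q=-117); attach at lengths (25/6, 29/6); label the merged cluster FV
  updated: d(FV,J)=9/2, d(FV,M)=19, d(FV,T)=26
iteration 2: select FV,J (d=9/2, Q=-70); attach at lengths (29/4, -11/4); label the merged cluster FJV
  updated: d(FJV,M)=33/4, d(FJV,T)=89/4
iteration 3: select FJV,M (d=33/4, Q=-101/2); attach at lengths (21/4, 3); label the merged cluster FJMV
  updated: d(FJMV,T)=17
iteration 4: select FJMV,T (d=17); attach at lengths (17/2, 17/2); label the merged cluster FJMTV
final tree: ((((F:25/6,V:29/6):29/4,J:-11/4):21/4,M:3):17/2,T:17/2)
total length: 155/4

25/6,29/6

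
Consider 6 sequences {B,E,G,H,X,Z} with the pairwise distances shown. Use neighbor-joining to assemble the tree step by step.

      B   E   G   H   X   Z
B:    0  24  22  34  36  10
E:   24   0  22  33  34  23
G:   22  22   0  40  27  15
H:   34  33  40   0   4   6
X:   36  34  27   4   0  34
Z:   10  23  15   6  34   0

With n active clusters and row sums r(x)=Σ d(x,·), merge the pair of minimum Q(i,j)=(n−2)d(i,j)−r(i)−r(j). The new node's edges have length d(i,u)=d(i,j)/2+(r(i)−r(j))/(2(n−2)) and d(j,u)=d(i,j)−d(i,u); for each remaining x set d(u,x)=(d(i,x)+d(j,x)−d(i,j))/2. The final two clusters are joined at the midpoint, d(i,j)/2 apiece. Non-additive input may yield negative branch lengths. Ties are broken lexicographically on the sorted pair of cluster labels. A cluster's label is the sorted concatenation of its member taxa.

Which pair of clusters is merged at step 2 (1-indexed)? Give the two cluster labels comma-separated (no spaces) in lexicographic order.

HX,Z

1. join H+X (d=4, Q=-236) ⇒ HX; edges |H|=-1/4, |X|=17/4
  updated: d(B,HX)=33, d(E,HX)=63/2, d(G,HX)=63/2, d(HX,Z)=18
2. join HX+Z (d=18, Q=-126) ⇒ HXZ; edges |HX|=17, |Z|=1
  updated: d(B,HXZ)=25/2, d(E,HXZ)=73/4, d(G,HXZ)=57/4
3. join B+HXZ (d=25/2, Q=-157/2) ⇒ BHXZ; edges |B|=77/8, |HXZ|=23/8
  updated: d(BHXZ,E)=119/8, d(BHXZ,G)=95/8
4. join BHXZ+E (d=119/8, Q=-195/4) ⇒ BEHXZ; edges |BHXZ|=19/8, |E|=25/2
  updated: d(BEHXZ,G)=19/2
5. join BEHXZ+G (d=19/2) ⇒ BEGHXZ; edges |BEHXZ|=19/4, |G|=19/4
final tree: (((B:77/8,((H:-1/4,X:17/4):17,Z:1):23/8):19/8,E:25/2):19/4,G:19/4)
total length: 471/8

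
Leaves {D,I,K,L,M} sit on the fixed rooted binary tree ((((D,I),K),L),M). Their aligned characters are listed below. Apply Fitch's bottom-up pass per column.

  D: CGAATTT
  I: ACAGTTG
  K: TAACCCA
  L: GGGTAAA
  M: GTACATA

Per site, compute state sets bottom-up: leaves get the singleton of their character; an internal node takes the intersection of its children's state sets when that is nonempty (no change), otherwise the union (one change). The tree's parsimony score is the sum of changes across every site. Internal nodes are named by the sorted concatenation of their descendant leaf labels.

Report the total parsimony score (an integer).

DI@0: {C} ∪ {A} = {A,C} (union, +1)
DIK@0: {A,C} ∪ {T} = {A,C,T} (union, +1)
DIKL@0: {A,C,T} ∪ {G} = {A,C,G,T} (union, +1)
DIKLM@0: {A,C,G,T} ∩ {G} = {G} (intersection, +0)
DI@1: {G} ∪ {C} = {C,G} (union, +1)
DIK@1: {C,G} ∪ {A} = {A,C,G} (union, +1)
DIKL@1: {A,C,G} ∩ {G} = {G} (intersection, +0)
DIKLM@1: {G} ∪ {T} = {G,T} (union, +1)
DI@2: {A} ∩ {A} = {A} (intersection, +0)
DIK@2: {A} ∩ {A} = {A} (intersection, +0)
DIKL@2: {A} ∪ {G} = {A,G} (union, +1)
DIKLM@2: {A,G} ∩ {A} = {A} (intersection, +0)
DI@3: {A} ∪ {G} = {A,G} (union, +1)
DIK@3: {A,G} ∪ {C} = {A,C,G} (union, +1)
DIKL@3: {A,C,G} ∪ {T} = {A,C,G,T} (union, +1)
DIKLM@3: {A,C,G,T} ∩ {C} = {C} (intersection, +0)
DI@4: {T} ∩ {T} = {T} (intersection, +0)
DIK@4: {T} ∪ {C} = {C,T} (union, +1)
DIKL@4: {C,T} ∪ {A} = {A,C,T} (union, +1)
DIKLM@4: {A,C,T} ∩ {A} = {A} (intersection, +0)
DI@5: {T} ∩ {T} = {T} (intersection, +0)
DIK@5: {T} ∪ {C} = {C,T} (union, +1)
DIKL@5: {C,T} ∪ {A} = {A,C,T} (union, +1)
DIKLM@5: {A,C,T} ∩ {T} = {T} (intersection, +0)
DI@6: {T} ∪ {G} = {G,T} (union, +1)
DIK@6: {G,T} ∪ {A} = {A,G,T} (union, +1)
DIKL@6: {A,G,T} ∩ {A} = {A} (intersection, +0)
DIKLM@6: {A} ∩ {A} = {A} (intersection, +0)
per-site changes: [3, 3, 1, 3, 2, 2, 2]; total = 16

16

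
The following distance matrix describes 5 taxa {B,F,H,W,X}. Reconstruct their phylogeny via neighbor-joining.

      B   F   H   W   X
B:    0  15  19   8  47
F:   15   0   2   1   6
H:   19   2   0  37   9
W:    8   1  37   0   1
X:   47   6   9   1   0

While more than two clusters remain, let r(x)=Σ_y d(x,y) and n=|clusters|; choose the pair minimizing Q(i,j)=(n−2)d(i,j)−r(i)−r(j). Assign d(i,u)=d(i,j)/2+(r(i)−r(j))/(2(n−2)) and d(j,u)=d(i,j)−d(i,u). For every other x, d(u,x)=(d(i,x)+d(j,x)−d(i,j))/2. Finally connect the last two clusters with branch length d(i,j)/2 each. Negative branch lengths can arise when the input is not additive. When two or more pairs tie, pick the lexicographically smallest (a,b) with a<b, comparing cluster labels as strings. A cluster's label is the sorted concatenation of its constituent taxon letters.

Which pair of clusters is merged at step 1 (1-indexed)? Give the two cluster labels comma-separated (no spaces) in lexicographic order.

B,W

1. join B+W (d=8, Q=-112) ⇒ BW; edges |B|=11, |W|=-3
  updated: d(BW,F)=4, d(BW,H)=24, d(BW,X)=20
2. join BW+F (d=4, Q=-52) ⇒ BFW; edges |BW|=11, |F|=-7
  updated: d(BFW,H)=11, d(BFW,X)=11
3. join BFW+H (d=11, Q=-31) ⇒ BFHW; edges |BFW|=13/2, |H|=9/2
  updated: d(BFHW,X)=9/2
4. join BFHW+X (d=9/2) ⇒ BFHWX; edges |BFHW|=9/4, |X|=9/4
final tree: ((((B:11,W:-3):11,F:-7):13/2,H:9/2):9/4,X:9/4)
total length: 55/2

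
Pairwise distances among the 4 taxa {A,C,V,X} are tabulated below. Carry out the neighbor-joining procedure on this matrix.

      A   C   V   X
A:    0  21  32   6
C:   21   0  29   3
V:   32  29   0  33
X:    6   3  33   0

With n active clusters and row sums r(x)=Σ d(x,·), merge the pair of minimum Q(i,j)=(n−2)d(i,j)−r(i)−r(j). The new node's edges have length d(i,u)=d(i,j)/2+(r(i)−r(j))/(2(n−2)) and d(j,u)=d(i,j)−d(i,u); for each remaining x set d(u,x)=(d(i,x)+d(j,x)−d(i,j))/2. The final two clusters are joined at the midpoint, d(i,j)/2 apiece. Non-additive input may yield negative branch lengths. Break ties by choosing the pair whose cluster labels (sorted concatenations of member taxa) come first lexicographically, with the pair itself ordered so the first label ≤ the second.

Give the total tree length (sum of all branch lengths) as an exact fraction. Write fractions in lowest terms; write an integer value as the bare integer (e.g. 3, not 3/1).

159/4

iteration 1: select A,V (d=32, Q=-89); attach at lengths (29/4, 99/4); label the merged cluster AV
  updated: d(AV,C)=9, d(AV,X)=7/2
iteration 2: select AV,C (d=9, Q=-31/2); attach at lengths (19/4, 17/4); label the merged cluster ACV
  updated: d(ACV,X)=-5/4
iteration 3: select ACV,X (d=-5/4); attach at lengths (-5/8, -5/8); label the merged cluster ACVX
final tree: (((A:29/4,V:99/4):19/4,C:17/4):-5/8,X:-5/8)
total length: 159/4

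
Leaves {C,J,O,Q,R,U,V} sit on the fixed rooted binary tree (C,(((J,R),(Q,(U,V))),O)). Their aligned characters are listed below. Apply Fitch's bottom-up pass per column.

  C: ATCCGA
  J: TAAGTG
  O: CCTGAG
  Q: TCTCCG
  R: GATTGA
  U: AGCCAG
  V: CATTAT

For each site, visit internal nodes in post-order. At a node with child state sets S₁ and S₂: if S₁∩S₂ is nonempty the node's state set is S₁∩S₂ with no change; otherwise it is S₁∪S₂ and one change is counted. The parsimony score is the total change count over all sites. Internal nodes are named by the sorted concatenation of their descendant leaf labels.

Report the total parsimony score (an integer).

site 0, node JR: J={T} ∪ R={G} → {G,T} (+1)
site 0, node UV: U={A} ∪ V={C} → {A,C} (+1)
site 0, node QUV: Q={T} ∪ UV={A,C} → {A,C,T} (+1)
site 0, node JQRUV: JR={G,T} ∩ QUV={A,C,T} → {T} (+0)
site 0, node JOQRUV: JQRUV={T} ∪ O={C} → {C,T} (+1)
site 0, node CJOQRUV: C={A} ∪ JOQRUV={C,T} → {A,C,T} (+1)
site 1, node JR: J={A} ∩ R={A} → {A} (+0)
site 1, node UV: U={G} ∪ V={A} → {A,G} (+1)
site 1, node QUV: Q={C} ∪ UV={A,G} → {A,C,G} (+1)
site 1, node JQRUV: JR={A} ∩ QUV={A,C,G} → {A} (+0)
site 1, node JOQRUV: JQRUV={A} ∪ O={C} → {A,C} (+1)
site 1, node CJOQRUV: C={T} ∪ JOQRUV={A,C} → {A,C,T} (+1)
site 2, node JR: J={A} ∪ R={T} → {A,T} (+1)
site 2, node UV: U={C} ∪ V={T} → {C,T} (+1)
site 2, node QUV: Q={T} ∩ UV={C,T} → {T} (+0)
site 2, node JQRUV: JR={A,T} ∩ QUV={T} → {T} (+0)
site 2, node JOQRUV: JQRUV={T} ∩ O={T} → {T} (+0)
site 2, node CJOQRUV: C={C} ∪ JOQRUV={T} → {C,T} (+1)
site 3, node JR: J={G} ∪ R={T} → {G,T} (+1)
site 3, node UV: U={C} ∪ V={T} → {C,T} (+1)
site 3, node QUV: Q={C} ∩ UV={C,T} → {C} (+0)
site 3, node JQRUV: JR={G,T} ∪ QUV={C} → {C,G,T} (+1)
site 3, node JOQRUV: JQRUV={C,G,T} ∩ O={G} → {G} (+0)
site 3, node CJOQRUV: C={C} ∪ JOQRUV={G} → {C,G} (+1)
site 4, node JR: J={T} ∪ R={G} → {G,T} (+1)
site 4, node UV: U={A} ∩ V={A} → {A} (+0)
site 4, node QUV: Q={C} ∪ UV={A} → {A,C} (+1)
site 4, node JQRUV: JR={G,T} ∪ QUV={A,C} → {A,C,G,T} (+1)
site 4, node JOQRUV: JQRUV={A,C,G,T} ∩ O={A} → {A} (+0)
site 4, node CJOQRUV: C={G} ∪ JOQRUV={A} → {A,G} (+1)
site 5, node JR: J={G} ∪ R={A} → {A,G} (+1)
site 5, node UV: U={G} ∪ V={T} → {G,T} (+1)
site 5, node QUV: Q={G} ∩ UV={G,T} → {G} (+0)
site 5, node JQRUV: JR={A,G} ∩ QUV={G} → {G} (+0)
site 5, node JOQRUV: JQRUV={G} ∩ O={G} → {G} (+0)
site 5, node CJOQRUV: C={A} ∪ JOQRUV={G} → {A,G} (+1)
per-site changes: [5, 4, 3, 4, 4, 3]; total = 23

23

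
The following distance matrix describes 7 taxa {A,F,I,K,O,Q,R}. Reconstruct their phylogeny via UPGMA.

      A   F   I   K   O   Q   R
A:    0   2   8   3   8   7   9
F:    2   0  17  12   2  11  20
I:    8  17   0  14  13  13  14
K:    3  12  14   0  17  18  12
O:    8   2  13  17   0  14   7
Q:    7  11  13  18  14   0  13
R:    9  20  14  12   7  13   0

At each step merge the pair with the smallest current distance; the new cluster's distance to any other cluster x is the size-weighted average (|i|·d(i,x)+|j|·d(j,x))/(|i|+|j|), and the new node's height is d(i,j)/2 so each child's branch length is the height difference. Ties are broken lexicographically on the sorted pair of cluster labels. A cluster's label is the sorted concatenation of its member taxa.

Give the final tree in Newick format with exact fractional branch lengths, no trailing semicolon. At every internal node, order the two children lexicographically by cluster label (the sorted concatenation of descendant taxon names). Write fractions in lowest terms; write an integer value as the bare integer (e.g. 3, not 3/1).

((((((A:1,F:1):3/2,O:5/2):17/6,K:16/3):2/3,R:6):3/10,Q:63/10):17/60,I:79/12)

iteration 1: select A,F (d=2); attach at lengths (1, 1); label the merged cluster AF
  updated: d(AF,I)=25/2, d(AF,K)=15/2, d(AF,O)=5, d(AF,Q)=9, d(AF,R)=29/2
iteration 2: select AF,O (d=5); attach at lengths (3/2, 5/2); label the merged cluster AFO
  updated: d(AFO,I)=38/3, d(AFO,K)=32/3, d(AFO,Q)=32/3, d(AFO,R)=12
iteration 3: select AFO,K (d=32/3); attach at lengths (17/6, 16/3); label the merged cluster AFKO
  updated: d(AFKO,I)=13, d(AFKO,Q)=25/2, d(AFKO,R)=12
iteration 4: select AFKO,R (d=12); attach at lengths (2/3, 6); label the merged cluster AFKOR
  updated: d(AFKOR,I)=66/5, d(AFKOR,Q)=63/5
iteration 5: select AFKOR,Q (d=63/5); attach at lengths (3/10, 63/10); label the merged cluster AFKOQR
  updated: d(AFKOQR,I)=79/6
iteration 6: select AFKOQR,I (d=79/6); attach at lengths (17/60, 79/12); label the merged cluster AFIKOQR
final tree: ((((((A:1,F:1):3/2,O:5/2):17/6,K:16/3):2/3,R:6):3/10,Q:63/10):17/60,I:79/12)
total length: 343/10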